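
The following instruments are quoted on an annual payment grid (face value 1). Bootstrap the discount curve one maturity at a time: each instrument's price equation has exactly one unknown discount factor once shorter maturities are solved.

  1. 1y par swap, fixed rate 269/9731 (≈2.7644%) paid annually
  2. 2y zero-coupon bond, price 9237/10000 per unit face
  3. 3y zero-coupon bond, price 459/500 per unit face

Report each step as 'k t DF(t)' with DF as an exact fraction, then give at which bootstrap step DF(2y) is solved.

1 1 9731/10000
2 2 9237/10000
3 3 459/500
DF(2y) is solved at step 2

step 1 [1y] swap r/1=269/9731: DF=(1 − 269/9731·(0))/(1+269/9731) = 9731/10000 ≈ 0.973100
step 2 [2y] zero: DF = P = 9237/10000 ≈ 0.923700
step 3 [3y] zero: DF = P = 459/500 ≈ 0.918000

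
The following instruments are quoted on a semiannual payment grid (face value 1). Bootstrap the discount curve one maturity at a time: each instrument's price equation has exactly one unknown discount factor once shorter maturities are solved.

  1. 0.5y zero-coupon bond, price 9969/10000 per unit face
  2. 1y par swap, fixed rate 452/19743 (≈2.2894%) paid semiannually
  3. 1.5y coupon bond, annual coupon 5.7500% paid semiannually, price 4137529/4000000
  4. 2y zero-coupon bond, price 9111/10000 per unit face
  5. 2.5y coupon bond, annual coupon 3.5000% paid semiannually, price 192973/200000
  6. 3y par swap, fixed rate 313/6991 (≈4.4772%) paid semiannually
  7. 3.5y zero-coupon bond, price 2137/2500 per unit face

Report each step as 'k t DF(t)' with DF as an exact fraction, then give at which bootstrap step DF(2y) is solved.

step 1 [0.5y] zero: DF = P = 9969/10000 ≈ 0.996900
step 2 [1y] swap r/2=226/19743: DF=(1 − 226/19743·(0.996900))/(1+226/19743) = 4887/5000 ≈ 0.977400
step 3 [1.5y] bond c/2=23/800: DF=(4137529/4000000 − 23/800·(0.996900+0.977400))/(1+23/800) = 9503/10000 ≈ 0.950300
step 4 [2y] zero: DF = P = 9111/10000 ≈ 0.911100
step 5 [2.5y] bond c/2=7/400: DF=(192973/200000 − 7/400·(0.996900+0.977400+0.950300+0.911100))/(1+7/400) = 8823/10000 ≈ 0.882300
step 6 [3y] swap r/2=313/13982: DF=(1 − 313/13982·(0.996900+0.977400+0.950300+0.911100+0.882300))/(1+313/13982) = 2187/2500 ≈ 0.874800
step 7 [3.5y] zero: DF = P = 2137/2500 ≈ 0.854800

1 1/2 9969/10000
2 1 4887/5000
3 3/2 9503/10000
4 2 9111/10000
5 5/2 8823/10000
6 3 2187/2500
7 7/2 2137/2500
DF(2y) is solved at step 4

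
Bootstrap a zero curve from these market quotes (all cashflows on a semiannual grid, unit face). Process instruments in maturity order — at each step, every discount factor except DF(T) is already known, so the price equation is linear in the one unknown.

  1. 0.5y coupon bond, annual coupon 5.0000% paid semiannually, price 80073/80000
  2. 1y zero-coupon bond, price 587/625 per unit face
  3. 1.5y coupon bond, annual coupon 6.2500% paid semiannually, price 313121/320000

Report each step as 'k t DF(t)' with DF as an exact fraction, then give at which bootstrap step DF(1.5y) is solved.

step 1 [0.5y] bond c/2=1/40: DF=(80073/80000 − 1/40·(0))/(1+1/40) = 1953/2000 ≈ 0.976500
step 2 [1y] zero: DF = P = 587/625 ≈ 0.939200
step 3 [1.5y] bond c/2=1/32: DF=(313121/320000 − 1/32·(0.976500+0.939200))/(1+1/32) = 2227/2500 ≈ 0.890800

1 1/2 1953/2000
2 1 587/625
3 3/2 2227/2500
DF(1.5y) is solved at step 3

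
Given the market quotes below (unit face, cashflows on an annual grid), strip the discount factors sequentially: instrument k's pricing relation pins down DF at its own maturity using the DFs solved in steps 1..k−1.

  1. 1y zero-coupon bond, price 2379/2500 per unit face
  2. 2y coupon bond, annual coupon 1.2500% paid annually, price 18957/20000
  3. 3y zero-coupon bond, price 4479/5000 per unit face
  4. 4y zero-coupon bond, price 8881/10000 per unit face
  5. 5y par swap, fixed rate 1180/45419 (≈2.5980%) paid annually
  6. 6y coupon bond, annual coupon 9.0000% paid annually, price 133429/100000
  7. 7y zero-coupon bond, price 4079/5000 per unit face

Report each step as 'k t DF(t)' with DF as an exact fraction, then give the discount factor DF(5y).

step 1 [1y] zero: DF = P = 2379/2500 ≈ 0.951600
step 2 [2y] bond c/1=1/80: DF=(18957/20000 − 1/80·(0.951600))/(1+1/80) = 2311/2500 ≈ 0.924400
step 3 [3y] zero: DF = P = 4479/5000 ≈ 0.895800
step 4 [4y] zero: DF = P = 8881/10000 ≈ 0.888100
step 5 [5y] swap r/1=1180/45419: DF=(1 − 1180/45419·(0.951600+0.924400+0.895800+0.888100))/(1+1180/45419) = 441/500 ≈ 0.882000
step 6 [6y] bond c/1=9/100: DF=(133429/100000 − 9/100·(0.951600+0.924400+0.895800+0.888100+0.882000))/(1+9/100) = 8491/10000 ≈ 0.849100
step 7 [7y] zero: DF = P = 4079/5000 ≈ 0.815800

1 1 2379/2500
2 2 2311/2500
3 3 4479/5000
4 4 8881/10000
5 5 441/500
6 6 8491/10000
7 7 4079/5000
DF(5y) = 441/500 ≈ 0.882000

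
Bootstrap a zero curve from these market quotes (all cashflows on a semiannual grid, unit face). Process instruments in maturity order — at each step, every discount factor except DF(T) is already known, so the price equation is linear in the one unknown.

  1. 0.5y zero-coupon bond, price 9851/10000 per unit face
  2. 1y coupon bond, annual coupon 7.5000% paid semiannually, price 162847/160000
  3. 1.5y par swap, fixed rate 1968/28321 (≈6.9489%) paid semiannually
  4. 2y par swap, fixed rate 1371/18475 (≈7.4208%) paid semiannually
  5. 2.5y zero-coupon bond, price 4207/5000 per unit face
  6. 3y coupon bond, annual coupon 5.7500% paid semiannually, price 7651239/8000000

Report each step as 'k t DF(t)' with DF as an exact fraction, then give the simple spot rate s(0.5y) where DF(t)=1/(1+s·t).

1 1/2 9851/10000
2 1 4727/5000
3 3/2 1127/1250
4 2 8629/10000
5 5/2 4207/5000
6 3 8029/10000
s(0.5y) = (1/(9851/10000) − 1)/(1/2) = 298/9851 ≈ 3.0251%

step 1 [0.5y] zero: DF = P = 9851/10000 ≈ 0.985100
step 2 [1y] bond c/2=3/80: DF=(162847/160000 − 3/80·(0.985100))/(1+3/80) = 4727/5000 ≈ 0.945400
step 3 [1.5y] swap r/2=984/28321: DF=(1 − 984/28321·(0.985100+0.945400))/(1+984/28321) = 1127/1250 ≈ 0.901600
step 4 [2y] swap r/2=1371/36950: DF=(1 − 1371/36950·(0.985100+0.945400+0.901600))/(1+1371/36950) = 8629/10000 ≈ 0.862900
step 5 [2.5y] zero: DF = P = 4207/5000 ≈ 0.841400
step 6 [3y] bond c/2=23/800: DF=(7651239/8000000 − 23/800·(0.985100+0.945400+0.901600+0.862900+0.841400))/(1+23/800) = 8029/10000 ≈ 0.802900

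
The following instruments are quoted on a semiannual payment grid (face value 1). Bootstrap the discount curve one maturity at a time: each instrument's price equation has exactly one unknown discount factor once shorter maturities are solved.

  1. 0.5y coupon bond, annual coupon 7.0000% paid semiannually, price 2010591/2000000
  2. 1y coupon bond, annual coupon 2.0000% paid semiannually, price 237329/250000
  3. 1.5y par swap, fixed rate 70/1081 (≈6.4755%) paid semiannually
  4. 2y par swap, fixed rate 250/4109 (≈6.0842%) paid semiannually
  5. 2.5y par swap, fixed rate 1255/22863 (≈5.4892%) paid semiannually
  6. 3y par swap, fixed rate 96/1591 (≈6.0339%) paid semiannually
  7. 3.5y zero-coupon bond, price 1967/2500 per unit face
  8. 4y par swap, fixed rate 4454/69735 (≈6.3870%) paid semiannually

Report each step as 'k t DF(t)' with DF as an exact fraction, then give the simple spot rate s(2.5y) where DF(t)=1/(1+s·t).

step 1 [0.5y] bond c/2=7/200: DF=(2010591/2000000 − 7/200·(0))/(1+7/200) = 9713/10000 ≈ 0.971300
step 2 [1y] bond c/2=1/100: DF=(237329/250000 − 1/100·(0.971300))/(1+1/100) = 9303/10000 ≈ 0.930300
step 3 [1.5y] swap r/2=35/1081: DF=(1 − 35/1081·(0.971300+0.930300))/(1+35/1081) = 909/1000 ≈ 0.909000
step 4 [2y] swap r/2=125/4109: DF=(1 − 125/4109·(0.971300+0.930300+0.909000))/(1+125/4109) = 71/80 ≈ 0.887500
step 5 [2.5y] swap r/2=1255/45726: DF=(1 − 1255/45726·(0.971300+0.930300+0.909000+0.887500))/(1+1255/45726) = 1749/2000 ≈ 0.874500
step 6 [3y] swap r/2=48/1591: DF=(1 − 48/1591·(0.971300+0.930300+0.909000+0.887500+0.874500))/(1+48/1591) = 523/625 ≈ 0.836800
step 7 [3.5y] zero: DF = P = 1967/2500 ≈ 0.786800
step 8 [4y] swap r/2=2227/69735: DF=(1 − 2227/69735·(0.971300+0.930300+0.909000+0.887500+0.874500+0.836800+0.786800))/(1+2227/69735) = 7773/10000 ≈ 0.777300

1 1/2 9713/10000
2 1 9303/10000
3 3/2 909/1000
4 2 71/80
5 5/2 1749/2000
6 3 523/625
7 7/2 1967/2500
8 4 7773/10000
s(2.5y) = (1/(1749/2000) − 1)/(5/2) = 502/8745 ≈ 5.7404%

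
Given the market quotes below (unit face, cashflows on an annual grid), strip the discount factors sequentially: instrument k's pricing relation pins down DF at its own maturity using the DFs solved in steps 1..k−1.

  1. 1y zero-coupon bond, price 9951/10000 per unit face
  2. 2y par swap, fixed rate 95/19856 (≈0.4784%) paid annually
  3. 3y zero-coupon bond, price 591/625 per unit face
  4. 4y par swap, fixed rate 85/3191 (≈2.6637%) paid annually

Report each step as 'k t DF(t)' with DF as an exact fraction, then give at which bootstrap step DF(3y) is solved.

1 1 9951/10000
2 2 1981/2000
3 3 591/625
4 4 449/500
DF(3y) is solved at step 3

step 1 [1y] zero: DF = P = 9951/10000 ≈ 0.995100
step 2 [2y] swap r/1=95/19856: DF=(1 − 95/19856·(0.995100))/(1+95/19856) = 1981/2000 ≈ 0.990500
step 3 [3y] zero: DF = P = 591/625 ≈ 0.945600
step 4 [4y] swap r/1=85/3191: DF=(1 − 85/3191·(0.995100+0.990500+0.945600))/(1+85/3191) = 449/500 ≈ 0.898000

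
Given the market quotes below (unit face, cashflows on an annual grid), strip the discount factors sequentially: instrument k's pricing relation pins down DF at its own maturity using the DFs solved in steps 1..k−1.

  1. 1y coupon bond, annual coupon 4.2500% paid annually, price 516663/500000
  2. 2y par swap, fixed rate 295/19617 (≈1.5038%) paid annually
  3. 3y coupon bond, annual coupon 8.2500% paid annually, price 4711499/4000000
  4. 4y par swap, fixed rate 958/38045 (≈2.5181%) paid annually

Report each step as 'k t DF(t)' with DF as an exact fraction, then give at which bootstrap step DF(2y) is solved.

step 1 [1y] bond c/1=17/400: DF=(516663/500000 − 17/400·(0))/(1+17/400) = 1239/1250 ≈ 0.991200
step 2 [2y] swap r/1=295/19617: DF=(1 − 295/19617·(0.991200))/(1+295/19617) = 1941/2000 ≈ 0.970500
step 3 [3y] bond c/1=33/400: DF=(4711499/4000000 − 33/400·(0.991200+0.970500))/(1+33/400) = 4693/5000 ≈ 0.938600
step 4 [4y] swap r/1=958/38045: DF=(1 − 958/38045·(0.991200+0.970500+0.938600))/(1+958/38045) = 4521/5000 ≈ 0.904200

1 1 1239/1250
2 2 1941/2000
3 3 4693/5000
4 4 4521/5000
DF(2y) is solved at step 2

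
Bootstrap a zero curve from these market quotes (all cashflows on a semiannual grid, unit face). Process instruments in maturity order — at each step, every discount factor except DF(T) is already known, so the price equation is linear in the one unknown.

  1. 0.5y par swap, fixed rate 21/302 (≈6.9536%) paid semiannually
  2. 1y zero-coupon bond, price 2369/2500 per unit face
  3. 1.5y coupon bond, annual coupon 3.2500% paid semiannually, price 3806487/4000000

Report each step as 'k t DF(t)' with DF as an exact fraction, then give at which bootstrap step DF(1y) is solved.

step 1 [0.5y] swap r/2=21/604: DF=(1 − 21/604·(0))/(1+21/604) = 604/625 ≈ 0.966400
step 2 [1y] zero: DF = P = 2369/2500 ≈ 0.947600
step 3 [1.5y] bond c/2=13/800: DF=(3806487/4000000 − 13/800·(0.966400+0.947600))/(1+13/800) = 4529/5000 ≈ 0.905800

1 1/2 604/625
2 1 2369/2500
3 3/2 4529/5000
DF(1y) is solved at step 2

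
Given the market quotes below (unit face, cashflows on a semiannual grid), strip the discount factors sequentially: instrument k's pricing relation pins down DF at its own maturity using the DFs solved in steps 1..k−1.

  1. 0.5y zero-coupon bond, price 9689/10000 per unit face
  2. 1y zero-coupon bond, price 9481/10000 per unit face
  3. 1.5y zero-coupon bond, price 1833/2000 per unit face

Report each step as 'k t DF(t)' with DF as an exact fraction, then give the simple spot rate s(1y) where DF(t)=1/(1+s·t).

1 1/2 9689/10000
2 1 9481/10000
3 3/2 1833/2000
s(1y) = (1/(9481/10000) − 1)/(1) = 519/9481 ≈ 5.4741%

step 1 [0.5y] zero: DF = P = 9689/10000 ≈ 0.968900
step 2 [1y] zero: DF = P = 9481/10000 ≈ 0.948100
step 3 [1.5y] zero: DF = P = 1833/2000 ≈ 0.916500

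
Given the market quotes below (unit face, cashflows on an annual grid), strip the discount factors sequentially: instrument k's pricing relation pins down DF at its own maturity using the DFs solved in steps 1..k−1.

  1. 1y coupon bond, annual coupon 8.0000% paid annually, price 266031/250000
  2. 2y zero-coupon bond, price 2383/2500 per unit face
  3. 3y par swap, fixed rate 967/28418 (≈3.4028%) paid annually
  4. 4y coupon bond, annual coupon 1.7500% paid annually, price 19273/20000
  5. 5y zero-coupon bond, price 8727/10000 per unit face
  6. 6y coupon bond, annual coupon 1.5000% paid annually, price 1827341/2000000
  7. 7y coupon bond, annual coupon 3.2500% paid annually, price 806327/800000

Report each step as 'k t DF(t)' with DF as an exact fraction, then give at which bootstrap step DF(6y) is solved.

step 1 [1y] bond c/1=2/25: DF=(266031/250000 − 2/25·(0))/(1+2/25) = 9853/10000 ≈ 0.985300
step 2 [2y] zero: DF = P = 2383/2500 ≈ 0.953200
step 3 [3y] swap r/1=967/28418: DF=(1 − 967/28418·(0.985300+0.953200))/(1+967/28418) = 9033/10000 ≈ 0.903300
step 4 [4y] bond c/1=7/400: DF=(19273/20000 − 7/400·(0.985300+0.953200+0.903300))/(1+7/400) = 4491/5000 ≈ 0.898200
step 5 [5y] zero: DF = P = 8727/10000 ≈ 0.872700
step 6 [6y] bond c/1=3/200: DF=(1827341/2000000 − 3/200·(0.985300+0.953200+0.903300+0.898200+0.872700))/(1+3/200) = 104/125 ≈ 0.832000
step 7 [7y] bond c/1=13/400: DF=(806327/800000 − 13/400·(0.985300+0.953200+0.903300+0.898200+0.872700+0.832000))/(1+13/400) = 503/625 ≈ 0.804800

1 1 9853/10000
2 2 2383/2500
3 3 9033/10000
4 4 4491/5000
5 5 8727/10000
6 6 104/125
7 7 503/625
DF(6y) is solved at step 6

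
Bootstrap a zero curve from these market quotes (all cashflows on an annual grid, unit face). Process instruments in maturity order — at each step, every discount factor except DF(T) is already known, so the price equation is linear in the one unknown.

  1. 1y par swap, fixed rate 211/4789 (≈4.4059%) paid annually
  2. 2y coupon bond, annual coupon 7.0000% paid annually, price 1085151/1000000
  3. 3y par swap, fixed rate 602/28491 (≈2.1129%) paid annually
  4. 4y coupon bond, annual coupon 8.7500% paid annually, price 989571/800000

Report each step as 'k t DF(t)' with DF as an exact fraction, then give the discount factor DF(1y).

1 1 4789/5000
2 2 1903/2000
3 3 4699/5000
4 4 4541/5000
DF(1y) = 4789/5000 ≈ 0.957800

step 1 [1y] swap r/1=211/4789: DF=(1 − 211/4789·(0))/(1+211/4789) = 4789/5000 ≈ 0.957800
step 2 [2y] bond c/1=7/100: DF=(1085151/1000000 − 7/100·(0.957800))/(1+7/100) = 1903/2000 ≈ 0.951500
step 3 [3y] swap r/1=602/28491: DF=(1 − 602/28491·(0.957800+0.951500))/(1+602/28491) = 4699/5000 ≈ 0.939800
step 4 [4y] bond c/1=7/80: DF=(989571/800000 − 7/80·(0.957800+0.951500+0.939800))/(1+7/80) = 4541/5000 ≈ 0.908200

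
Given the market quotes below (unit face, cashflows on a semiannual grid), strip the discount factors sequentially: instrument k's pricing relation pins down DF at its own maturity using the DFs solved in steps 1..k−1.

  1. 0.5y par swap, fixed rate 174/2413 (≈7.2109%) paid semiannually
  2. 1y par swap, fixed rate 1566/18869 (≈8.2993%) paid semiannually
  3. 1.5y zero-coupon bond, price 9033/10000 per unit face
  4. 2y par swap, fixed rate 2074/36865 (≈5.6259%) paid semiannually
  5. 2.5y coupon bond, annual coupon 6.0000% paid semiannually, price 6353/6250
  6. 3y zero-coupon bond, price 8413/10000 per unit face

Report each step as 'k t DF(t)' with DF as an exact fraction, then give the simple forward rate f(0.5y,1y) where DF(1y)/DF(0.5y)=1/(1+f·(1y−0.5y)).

step 1 [0.5y] swap r/2=87/2413: DF=(1 − 87/2413·(0))/(1+87/2413) = 2413/2500 ≈ 0.965200
step 2 [1y] swap r/2=783/18869: DF=(1 − 783/18869·(0.965200))/(1+783/18869) = 9217/10000 ≈ 0.921700
step 3 [1.5y] zero: DF = P = 9033/10000 ≈ 0.903300
step 4 [2y] swap r/2=1037/36865: DF=(1 − 1037/36865·(0.965200+0.921700+0.903300))/(1+1037/36865) = 8963/10000 ≈ 0.896300
step 5 [2.5y] bond c/2=3/100: DF=(6353/6250 − 3/100·(0.965200+0.921700+0.903300+0.896300))/(1+3/100) = 1759/2000 ≈ 0.879500
step 6 [3y] zero: DF = P = 8413/10000 ≈ 0.841300

1 1/2 2413/2500
2 1 9217/10000
3 3/2 9033/10000
4 2 8963/10000
5 5/2 1759/2000
6 3 8413/10000
f(0.5y,1y) = ((2413/2500)/(9217/10000) − 1)/(1/2) = 870/9217 ≈ 9.4391%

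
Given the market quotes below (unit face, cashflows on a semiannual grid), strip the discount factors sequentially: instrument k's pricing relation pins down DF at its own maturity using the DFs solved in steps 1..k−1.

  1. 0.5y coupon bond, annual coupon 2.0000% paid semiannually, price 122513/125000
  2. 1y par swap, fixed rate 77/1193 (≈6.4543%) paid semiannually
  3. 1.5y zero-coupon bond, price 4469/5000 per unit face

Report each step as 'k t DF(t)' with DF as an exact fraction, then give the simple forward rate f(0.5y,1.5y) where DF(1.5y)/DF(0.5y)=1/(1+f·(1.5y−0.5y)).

step 1 [0.5y] bond c/2=1/100: DF=(122513/125000 − 1/100·(0))/(1+1/100) = 1213/1250 ≈ 0.970400
step 2 [1y] swap r/2=77/2386: DF=(1 − 77/2386·(0.970400))/(1+77/2386) = 1173/1250 ≈ 0.938400
step 3 [1.5y] zero: DF = P = 4469/5000 ≈ 0.893800

1 1/2 1213/1250
2 1 1173/1250
3 3/2 4469/5000
f(0.5y,1.5y) = ((1213/1250)/(4469/5000) − 1)/(1) = 383/4469 ≈ 8.5701%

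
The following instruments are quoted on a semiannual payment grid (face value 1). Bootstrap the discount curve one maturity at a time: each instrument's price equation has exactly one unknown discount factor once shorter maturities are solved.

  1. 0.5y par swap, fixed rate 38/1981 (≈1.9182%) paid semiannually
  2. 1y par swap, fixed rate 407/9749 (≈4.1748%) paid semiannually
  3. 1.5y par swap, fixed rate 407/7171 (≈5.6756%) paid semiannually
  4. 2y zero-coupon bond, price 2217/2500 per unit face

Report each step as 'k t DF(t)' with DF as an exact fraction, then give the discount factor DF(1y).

step 1 [0.5y] swap r/2=19/1981: DF=(1 − 19/1981·(0))/(1+19/1981) = 1981/2000 ≈ 0.990500
step 2 [1y] swap r/2=407/19498: DF=(1 − 407/19498·(0.990500))/(1+407/19498) = 9593/10000 ≈ 0.959300
step 3 [1.5y] swap r/2=407/14342: DF=(1 − 407/14342·(0.990500+0.959300))/(1+407/14342) = 4593/5000 ≈ 0.918600
step 4 [2y] zero: DF = P = 2217/2500 ≈ 0.886800

1 1/2 1981/2000
2 1 9593/10000
3 3/2 4593/5000
4 2 2217/2500
DF(1y) = 9593/10000 ≈ 0.959300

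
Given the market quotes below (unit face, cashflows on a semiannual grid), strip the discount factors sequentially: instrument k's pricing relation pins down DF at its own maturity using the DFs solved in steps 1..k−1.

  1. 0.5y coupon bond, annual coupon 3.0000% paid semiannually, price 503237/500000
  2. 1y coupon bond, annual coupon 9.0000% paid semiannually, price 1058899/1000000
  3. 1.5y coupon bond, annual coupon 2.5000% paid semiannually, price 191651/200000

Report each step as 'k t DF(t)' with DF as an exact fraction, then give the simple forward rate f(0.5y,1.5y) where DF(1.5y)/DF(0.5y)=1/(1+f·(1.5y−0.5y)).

1 1/2 2479/2500
2 1 4853/5000
3 3/2 4611/5000
f(0.5y,1.5y) = ((2479/2500)/(4611/5000) − 1)/(1) = 347/4611 ≈ 7.5255%

step 1 [0.5y] bond c/2=3/200: DF=(503237/500000 − 3/200·(0))/(1+3/200) = 2479/2500 ≈ 0.991600
step 2 [1y] bond c/2=9/200: DF=(1058899/1000000 − 9/200·(0.991600))/(1+9/200) = 4853/5000 ≈ 0.970600
step 3 [1.5y] bond c/2=1/80: DF=(191651/200000 − 1/80·(0.991600+0.970600))/(1+1/80) = 4611/5000 ≈ 0.922200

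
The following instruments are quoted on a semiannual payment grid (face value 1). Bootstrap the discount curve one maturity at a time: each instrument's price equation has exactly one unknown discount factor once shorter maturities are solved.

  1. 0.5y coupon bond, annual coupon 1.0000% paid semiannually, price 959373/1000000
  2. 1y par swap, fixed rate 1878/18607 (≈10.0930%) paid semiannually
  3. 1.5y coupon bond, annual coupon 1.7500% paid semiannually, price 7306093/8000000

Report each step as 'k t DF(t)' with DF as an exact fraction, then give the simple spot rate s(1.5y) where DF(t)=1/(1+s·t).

1 1/2 4773/5000
2 1 9061/10000
3 3/2 2223/2500
s(1.5y) = (1/(2223/2500) − 1)/(3/2) = 554/6669 ≈ 8.3071%

step 1 [0.5y] bond c/2=1/200: DF=(959373/1000000 − 1/200·(0))/(1+1/200) = 4773/5000 ≈ 0.954600
step 2 [1y] swap r/2=939/18607: DF=(1 − 939/18607·(0.954600))/(1+939/18607) = 9061/10000 ≈ 0.906100
step 3 [1.5y] bond c/2=7/800: DF=(7306093/8000000 − 7/800·(0.954600+0.906100))/(1+7/800) = 2223/2500 ≈ 0.889200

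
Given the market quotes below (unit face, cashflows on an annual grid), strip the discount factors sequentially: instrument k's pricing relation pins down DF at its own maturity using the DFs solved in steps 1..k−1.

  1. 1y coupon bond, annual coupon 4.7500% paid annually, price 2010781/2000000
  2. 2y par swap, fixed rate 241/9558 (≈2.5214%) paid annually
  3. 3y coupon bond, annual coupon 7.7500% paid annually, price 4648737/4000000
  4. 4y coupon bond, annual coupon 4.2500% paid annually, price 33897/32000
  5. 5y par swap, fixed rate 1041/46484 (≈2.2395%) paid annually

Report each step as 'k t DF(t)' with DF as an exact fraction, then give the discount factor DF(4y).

1 1 4799/5000
2 2 4759/5000
3 3 9411/10000
4 4 4499/5000
5 5 8959/10000
DF(4y) = 4499/5000 ≈ 0.899800

step 1 [1y] bond c/1=19/400: DF=(2010781/2000000 − 19/400·(0))/(1+19/400) = 4799/5000 ≈ 0.959800
step 2 [2y] swap r/1=241/9558: DF=(1 − 241/9558·(0.959800))/(1+241/9558) = 4759/5000 ≈ 0.951800
step 3 [3y] bond c/1=31/400: DF=(4648737/4000000 − 31/400·(0.959800+0.951800))/(1+31/400) = 9411/10000 ≈ 0.941100
step 4 [4y] bond c/1=17/400: DF=(33897/32000 − 17/400·(0.959800+0.951800+0.941100))/(1+17/400) = 4499/5000 ≈ 0.899800
step 5 [5y] swap r/1=1041/46484: DF=(1 − 1041/46484·(0.959800+0.951800+0.941100+0.899800))/(1+1041/46484) = 8959/10000 ≈ 0.895900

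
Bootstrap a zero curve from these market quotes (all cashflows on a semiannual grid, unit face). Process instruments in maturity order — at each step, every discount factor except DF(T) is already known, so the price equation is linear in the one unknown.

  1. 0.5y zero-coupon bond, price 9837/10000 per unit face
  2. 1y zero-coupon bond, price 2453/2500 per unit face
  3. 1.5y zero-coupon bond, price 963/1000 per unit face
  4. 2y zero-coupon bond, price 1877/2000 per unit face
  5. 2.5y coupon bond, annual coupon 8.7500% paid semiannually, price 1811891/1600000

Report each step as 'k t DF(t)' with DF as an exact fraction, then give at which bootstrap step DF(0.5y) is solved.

1 1/2 9837/10000
2 1 2453/2500
3 3/2 963/1000
4 2 1877/2000
5 5/2 9229/10000
DF(0.5y) is solved at step 1

step 1 [0.5y] zero: DF = P = 9837/10000 ≈ 0.983700
step 2 [1y] zero: DF = P = 2453/2500 ≈ 0.981200
step 3 [1.5y] zero: DF = P = 963/1000 ≈ 0.963000
step 4 [2y] zero: DF = P = 1877/2000 ≈ 0.938500
step 5 [2.5y] bond c/2=7/160: DF=(1811891/1600000 − 7/160·(0.983700+0.981200+0.963000+0.938500))/(1+7/160) = 9229/10000 ≈ 0.922900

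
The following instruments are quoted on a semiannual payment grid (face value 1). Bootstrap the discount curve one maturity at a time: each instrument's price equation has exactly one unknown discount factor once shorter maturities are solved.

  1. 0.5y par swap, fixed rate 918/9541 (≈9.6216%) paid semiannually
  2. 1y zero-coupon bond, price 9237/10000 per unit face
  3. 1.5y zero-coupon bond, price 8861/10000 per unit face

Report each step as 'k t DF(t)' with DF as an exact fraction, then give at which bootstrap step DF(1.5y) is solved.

1 1/2 9541/10000
2 1 9237/10000
3 3/2 8861/10000
DF(1.5y) is solved at step 3

step 1 [0.5y] swap r/2=459/9541: DF=(1 − 459/9541·(0))/(1+459/9541) = 9541/10000 ≈ 0.954100
step 2 [1y] zero: DF = P = 9237/10000 ≈ 0.923700
step 3 [1.5y] zero: DF = P = 8861/10000 ≈ 0.886100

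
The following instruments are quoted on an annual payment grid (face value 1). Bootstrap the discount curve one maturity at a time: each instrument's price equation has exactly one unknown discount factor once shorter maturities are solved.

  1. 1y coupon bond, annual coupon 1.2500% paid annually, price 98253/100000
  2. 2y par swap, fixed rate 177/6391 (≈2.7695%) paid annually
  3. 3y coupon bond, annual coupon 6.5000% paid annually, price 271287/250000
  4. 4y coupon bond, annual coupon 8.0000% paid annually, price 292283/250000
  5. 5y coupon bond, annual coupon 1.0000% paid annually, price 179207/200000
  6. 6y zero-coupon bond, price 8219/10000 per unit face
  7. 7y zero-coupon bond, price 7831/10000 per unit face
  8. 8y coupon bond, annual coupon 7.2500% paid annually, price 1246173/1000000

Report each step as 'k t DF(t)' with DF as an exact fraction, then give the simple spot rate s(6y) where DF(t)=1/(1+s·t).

1 1 1213/1250
2 2 9469/10000
3 3 9019/10000
4 4 8737/10000
5 5 4253/5000
6 6 8219/10000
7 7 7831/10000
8 8 7463/10000
s(6y) = (1/(8219/10000) − 1)/(6) = 1781/49314 ≈ 3.6116%

step 1 [1y] bond c/1=1/80: DF=(98253/100000 − 1/80·(0))/(1+1/80) = 1213/1250 ≈ 0.970400
step 2 [2y] swap r/1=177/6391: DF=(1 − 177/6391·(0.970400))/(1+177/6391) = 9469/10000 ≈ 0.946900
step 3 [3y] bond c/1=13/200: DF=(271287/250000 − 13/200·(0.970400+0.946900))/(1+13/200) = 9019/10000 ≈ 0.901900
step 4 [4y] bond c/1=2/25: DF=(292283/250000 − 2/25·(0.970400+0.946900+0.901900))/(1+2/25) = 8737/10000 ≈ 0.873700
step 5 [5y] bond c/1=1/100: DF=(179207/200000 − 1/100·(0.970400+0.946900+0.901900+0.873700))/(1+1/100) = 4253/5000 ≈ 0.850600
step 6 [6y] zero: DF = P = 8219/10000 ≈ 0.821900
step 7 [7y] zero: DF = P = 7831/10000 ≈ 0.783100
step 8 [8y] bond c/1=29/400: DF=(1246173/1000000 − 29/400·(0.970400+0.946900+0.901900+0.873700+0.850600+0.821900+0.783100))/(1+29/400) = 7463/10000 ≈ 0.746300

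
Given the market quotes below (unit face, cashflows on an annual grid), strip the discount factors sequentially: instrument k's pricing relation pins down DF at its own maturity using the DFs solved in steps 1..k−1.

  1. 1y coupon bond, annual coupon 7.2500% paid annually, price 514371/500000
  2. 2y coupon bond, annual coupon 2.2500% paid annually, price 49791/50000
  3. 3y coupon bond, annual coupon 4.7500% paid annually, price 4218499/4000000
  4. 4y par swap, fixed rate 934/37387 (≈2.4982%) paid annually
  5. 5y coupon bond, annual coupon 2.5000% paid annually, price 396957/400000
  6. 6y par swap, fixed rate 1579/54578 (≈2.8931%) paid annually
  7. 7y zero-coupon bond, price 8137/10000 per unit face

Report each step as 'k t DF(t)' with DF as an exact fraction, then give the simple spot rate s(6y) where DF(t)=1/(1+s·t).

step 1 [1y] bond c/1=29/400: DF=(514371/500000 − 29/400·(0))/(1+29/400) = 1199/1250 ≈ 0.959200
step 2 [2y] bond c/1=9/400: DF=(49791/50000 − 9/400·(0.959200))/(1+9/400) = 1191/1250 ≈ 0.952800
step 3 [3y] bond c/1=19/400: DF=(4218499/4000000 − 19/400·(0.959200+0.952800))/(1+19/400) = 9201/10000 ≈ 0.920100
step 4 [4y] swap r/1=934/37387: DF=(1 − 934/37387·(0.959200+0.952800+0.920100))/(1+934/37387) = 4533/5000 ≈ 0.906600
step 5 [5y] bond c/1=1/40: DF=(396957/400000 − 1/40·(0.959200+0.952800+0.920100+0.906600))/(1+1/40) = 877/1000 ≈ 0.877000
step 6 [6y] swap r/1=1579/54578: DF=(1 − 1579/54578·(0.959200+0.952800+0.920100+0.906600+0.877000))/(1+1579/54578) = 8421/10000 ≈ 0.842100
step 7 [7y] zero: DF = P = 8137/10000 ≈ 0.813700

1 1 1199/1250
2 2 1191/1250
3 3 9201/10000
4 4 4533/5000
5 5 877/1000
6 6 8421/10000
7 7 8137/10000
s(6y) = (1/(8421/10000) − 1)/(6) = 1579/50526 ≈ 3.1251%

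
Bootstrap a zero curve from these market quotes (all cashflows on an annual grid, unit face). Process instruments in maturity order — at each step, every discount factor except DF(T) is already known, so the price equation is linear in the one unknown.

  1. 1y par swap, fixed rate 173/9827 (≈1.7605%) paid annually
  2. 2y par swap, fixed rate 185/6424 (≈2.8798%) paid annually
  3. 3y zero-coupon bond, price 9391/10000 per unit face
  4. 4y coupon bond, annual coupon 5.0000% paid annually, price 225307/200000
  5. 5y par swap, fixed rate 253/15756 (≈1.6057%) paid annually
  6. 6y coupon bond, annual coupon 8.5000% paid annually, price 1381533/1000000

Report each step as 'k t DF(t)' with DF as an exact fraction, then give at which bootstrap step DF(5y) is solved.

1 1 9827/10000
2 2 1889/2000
3 3 9391/10000
4 4 2341/2500
5 5 9241/10000
6 6 903/1000
DF(5y) is solved at step 5

step 1 [1y] swap r/1=173/9827: DF=(1 − 173/9827·(0))/(1+173/9827) = 9827/10000 ≈ 0.982700
step 2 [2y] swap r/1=185/6424: DF=(1 − 185/6424·(0.982700))/(1+185/6424) = 1889/2000 ≈ 0.944500
step 3 [3y] zero: DF = P = 9391/10000 ≈ 0.939100
step 4 [4y] bond c/1=1/20: DF=(225307/200000 − 1/20·(0.982700+0.944500+0.939100))/(1+1/20) = 2341/2500 ≈ 0.936400
step 5 [5y] swap r/1=253/15756: DF=(1 − 253/15756·(0.982700+0.944500+0.939100+0.936400))/(1+253/15756) = 9241/10000 ≈ 0.924100
step 6 [6y] bond c/1=17/200: DF=(1381533/1000000 − 17/200·(0.982700+0.944500+0.939100+0.936400+0.924100))/(1+17/200) = 903/1000 ≈ 0.903000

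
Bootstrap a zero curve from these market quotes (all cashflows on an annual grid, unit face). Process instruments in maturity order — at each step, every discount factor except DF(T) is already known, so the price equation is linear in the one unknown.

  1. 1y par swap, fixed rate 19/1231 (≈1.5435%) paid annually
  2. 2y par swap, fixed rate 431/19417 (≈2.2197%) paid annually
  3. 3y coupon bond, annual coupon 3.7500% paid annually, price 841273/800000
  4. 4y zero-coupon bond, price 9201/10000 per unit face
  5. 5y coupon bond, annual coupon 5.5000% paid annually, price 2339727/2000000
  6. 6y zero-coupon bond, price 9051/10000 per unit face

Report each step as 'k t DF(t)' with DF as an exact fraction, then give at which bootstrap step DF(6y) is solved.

1 1 1231/1250
2 2 9569/10000
3 3 4717/5000
4 4 9201/10000
5 5 1821/2000
6 6 9051/10000
DF(6y) is solved at step 6

step 1 [1y] swap r/1=19/1231: DF=(1 − 19/1231·(0))/(1+19/1231) = 1231/1250 ≈ 0.984800
step 2 [2y] swap r/1=431/19417: DF=(1 − 431/19417·(0.984800))/(1+431/19417) = 9569/10000 ≈ 0.956900
step 3 [3y] bond c/1=3/80: DF=(841273/800000 − 3/80·(0.984800+0.956900))/(1+3/80) = 4717/5000 ≈ 0.943400
step 4 [4y] zero: DF = P = 9201/10000 ≈ 0.920100
step 5 [5y] bond c/1=11/200: DF=(2339727/2000000 − 11/200·(0.984800+0.956900+0.943400+0.920100))/(1+11/200) = 1821/2000 ≈ 0.910500
step 6 [6y] zero: DF = P = 9051/10000 ≈ 0.905100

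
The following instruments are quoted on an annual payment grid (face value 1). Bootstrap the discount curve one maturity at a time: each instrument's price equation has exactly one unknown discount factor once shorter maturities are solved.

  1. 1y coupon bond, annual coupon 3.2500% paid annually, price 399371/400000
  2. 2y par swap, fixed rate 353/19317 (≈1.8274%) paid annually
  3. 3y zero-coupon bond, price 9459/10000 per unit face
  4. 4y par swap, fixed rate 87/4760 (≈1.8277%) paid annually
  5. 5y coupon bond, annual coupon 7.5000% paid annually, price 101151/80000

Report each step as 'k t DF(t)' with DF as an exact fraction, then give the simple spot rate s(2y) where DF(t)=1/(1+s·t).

step 1 [1y] bond c/1=13/400: DF=(399371/400000 − 13/400·(0))/(1+13/400) = 967/1000 ≈ 0.967000
step 2 [2y] swap r/1=353/19317: DF=(1 − 353/19317·(0.967000))/(1+353/19317) = 9647/10000 ≈ 0.964700
step 3 [3y] zero: DF = P = 9459/10000 ≈ 0.945900
step 4 [4y] swap r/1=87/4760: DF=(1 − 87/4760·(0.967000+0.964700+0.945900))/(1+87/4760) = 1163/1250 ≈ 0.930400
step 5 [5y] bond c/1=3/40: DF=(101151/80000 − 3/40·(0.967000+0.964700+0.945900+0.930400))/(1+3/40) = 1821/2000 ≈ 0.910500

1 1 967/1000
2 2 9647/10000
3 3 9459/10000
4 4 1163/1250
5 5 1821/2000
s(2y) = (1/(9647/10000) − 1)/(2) = 353/19294 ≈ 1.8296%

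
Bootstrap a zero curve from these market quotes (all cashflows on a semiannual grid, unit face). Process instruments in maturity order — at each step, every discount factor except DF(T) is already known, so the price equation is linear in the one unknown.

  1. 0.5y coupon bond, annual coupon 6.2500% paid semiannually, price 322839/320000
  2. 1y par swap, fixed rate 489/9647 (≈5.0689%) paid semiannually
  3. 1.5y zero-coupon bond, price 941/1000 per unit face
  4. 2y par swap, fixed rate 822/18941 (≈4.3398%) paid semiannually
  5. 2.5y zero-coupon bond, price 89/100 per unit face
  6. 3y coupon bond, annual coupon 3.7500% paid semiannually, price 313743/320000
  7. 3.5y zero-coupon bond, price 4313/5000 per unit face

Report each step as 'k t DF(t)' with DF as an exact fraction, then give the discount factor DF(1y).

1 1/2 9783/10000
2 1 9511/10000
3 3/2 941/1000
4 2 4589/5000
5 5/2 89/100
6 3 8763/10000
7 7/2 4313/5000
DF(1y) = 9511/10000 ≈ 0.951100

step 1 [0.5y] bond c/2=1/32: DF=(322839/320000 − 1/32·(0))/(1+1/32) = 9783/10000 ≈ 0.978300
step 2 [1y] swap r/2=489/19294: DF=(1 − 489/19294·(0.978300))/(1+489/19294) = 9511/10000 ≈ 0.951100
step 3 [1.5y] zero: DF = P = 941/1000 ≈ 0.941000
step 4 [2y] swap r/2=411/18941: DF=(1 − 411/18941·(0.978300+0.951100+0.941000))/(1+411/18941) = 4589/5000 ≈ 0.917800
step 5 [2.5y] zero: DF = P = 89/100 ≈ 0.890000
step 6 [3y] bond c/2=3/160: DF=(313743/320000 − 3/160·(0.978300+0.951100+0.941000+0.917800+0.890000))/(1+3/160) = 8763/10000 ≈ 0.876300
step 7 [3.5y] zero: DF = P = 4313/5000 ≈ 0.862600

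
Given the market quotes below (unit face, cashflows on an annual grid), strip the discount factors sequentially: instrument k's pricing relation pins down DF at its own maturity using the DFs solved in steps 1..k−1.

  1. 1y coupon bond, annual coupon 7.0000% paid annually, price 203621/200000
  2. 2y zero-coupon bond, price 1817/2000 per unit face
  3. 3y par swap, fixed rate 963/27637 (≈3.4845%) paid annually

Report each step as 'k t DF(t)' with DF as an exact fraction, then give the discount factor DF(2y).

step 1 [1y] bond c/1=7/100: DF=(203621/200000 − 7/100·(0))/(1+7/100) = 1903/2000 ≈ 0.951500
step 2 [2y] zero: DF = P = 1817/2000 ≈ 0.908500
step 3 [3y] swap r/1=963/27637: DF=(1 − 963/27637·(0.951500+0.908500))/(1+963/27637) = 9037/10000 ≈ 0.903700

1 1 1903/2000
2 2 1817/2000
3 3 9037/10000
DF(2y) = 1817/2000 ≈ 0.908500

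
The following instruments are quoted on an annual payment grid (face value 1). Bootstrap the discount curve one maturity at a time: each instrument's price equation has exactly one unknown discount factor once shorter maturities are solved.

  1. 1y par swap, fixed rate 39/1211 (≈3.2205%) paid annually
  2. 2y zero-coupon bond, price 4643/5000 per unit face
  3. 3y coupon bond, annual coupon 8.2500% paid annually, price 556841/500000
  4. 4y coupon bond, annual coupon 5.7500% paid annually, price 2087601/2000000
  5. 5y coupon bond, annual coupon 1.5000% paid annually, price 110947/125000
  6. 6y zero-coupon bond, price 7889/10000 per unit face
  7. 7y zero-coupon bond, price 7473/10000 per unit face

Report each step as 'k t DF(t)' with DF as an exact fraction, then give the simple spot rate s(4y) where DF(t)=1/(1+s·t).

step 1 [1y] swap r/1=39/1211: DF=(1 − 39/1211·(0))/(1+39/1211) = 1211/1250 ≈ 0.968800
step 2 [2y] zero: DF = P = 4643/5000 ≈ 0.928600
step 3 [3y] bond c/1=33/400: DF=(556841/500000 − 33/400·(0.968800+0.928600))/(1+33/400) = 4421/5000 ≈ 0.884200
step 4 [4y] bond c/1=23/400: DF=(2087601/2000000 − 23/400·(0.968800+0.928600+0.884200))/(1+23/400) = 4179/5000 ≈ 0.835800
step 5 [5y] bond c/1=3/200: DF=(110947/125000 − 3/200·(0.968800+0.928600+0.884200+0.835800))/(1+3/200) = 821/1000 ≈ 0.821000
step 6 [6y] zero: DF = P = 7889/10000 ≈ 0.788900
step 7 [7y] zero: DF = P = 7473/10000 ≈ 0.747300

1 1 1211/1250
2 2 4643/5000
3 3 4421/5000
4 4 4179/5000
5 5 821/1000
6 6 7889/10000
7 7 7473/10000
s(4y) = (1/(4179/5000) − 1)/(4) = 821/16716 ≈ 4.9115%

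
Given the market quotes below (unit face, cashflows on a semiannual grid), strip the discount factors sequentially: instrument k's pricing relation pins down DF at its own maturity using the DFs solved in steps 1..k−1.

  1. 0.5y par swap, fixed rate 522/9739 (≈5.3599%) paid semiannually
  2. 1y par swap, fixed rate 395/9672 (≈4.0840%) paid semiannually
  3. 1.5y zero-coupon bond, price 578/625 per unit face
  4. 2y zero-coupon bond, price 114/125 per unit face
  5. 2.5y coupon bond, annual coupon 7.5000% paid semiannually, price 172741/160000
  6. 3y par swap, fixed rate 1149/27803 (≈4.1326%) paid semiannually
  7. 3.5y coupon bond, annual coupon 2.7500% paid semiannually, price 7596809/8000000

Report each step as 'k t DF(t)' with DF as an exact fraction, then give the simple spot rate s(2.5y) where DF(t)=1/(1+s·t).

1 1/2 9739/10000
2 1 1921/2000
3 3/2 578/625
4 2 114/125
5 5/2 9043/10000
6 3 8851/10000
7 7/2 8613/10000
s(2.5y) = (1/(9043/10000) − 1)/(5/2) = 1914/45215 ≈ 4.2331%

step 1 [0.5y] swap r/2=261/9739: DF=(1 − 261/9739·(0))/(1+261/9739) = 9739/10000 ≈ 0.973900
step 2 [1y] swap r/2=395/19344: DF=(1 − 395/19344·(0.973900))/(1+395/19344) = 1921/2000 ≈ 0.960500
step 3 [1.5y] zero: DF = P = 578/625 ≈ 0.924800
step 4 [2y] zero: DF = P = 114/125 ≈ 0.912000
step 5 [2.5y] bond c/2=3/80: DF=(172741/160000 − 3/80·(0.973900+0.960500+0.924800+0.912000))/(1+3/80) = 9043/10000 ≈ 0.904300
step 6 [3y] swap r/2=1149/55606: DF=(1 − 1149/55606·(0.973900+0.960500+0.924800+0.912000+0.904300))/(1+1149/55606) = 8851/10000 ≈ 0.885100
step 7 [3.5y] bond c/2=11/800: DF=(7596809/8000000 − 11/800·(0.973900+0.960500+0.924800+0.912000+0.904300+0.885100))/(1+11/800) = 8613/10000 ≈ 0.861300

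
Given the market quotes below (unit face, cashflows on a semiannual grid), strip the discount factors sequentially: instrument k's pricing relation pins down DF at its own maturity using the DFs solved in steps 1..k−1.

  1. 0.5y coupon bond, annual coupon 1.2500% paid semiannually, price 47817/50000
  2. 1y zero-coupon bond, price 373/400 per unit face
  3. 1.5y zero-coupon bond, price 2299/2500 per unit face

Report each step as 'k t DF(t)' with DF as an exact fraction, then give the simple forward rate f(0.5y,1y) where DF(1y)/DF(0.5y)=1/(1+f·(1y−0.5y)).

step 1 [0.5y] bond c/2=1/160: DF=(47817/50000 − 1/160·(0))/(1+1/160) = 594/625 ≈ 0.950400
step 2 [1y] zero: DF = P = 373/400 ≈ 0.932500
step 3 [1.5y] zero: DF = P = 2299/2500 ≈ 0.919600

1 1/2 594/625
2 1 373/400
3 3/2 2299/2500
f(0.5y,1y) = ((594/625)/(373/400) − 1)/(1/2) = 358/9325 ≈ 3.8391%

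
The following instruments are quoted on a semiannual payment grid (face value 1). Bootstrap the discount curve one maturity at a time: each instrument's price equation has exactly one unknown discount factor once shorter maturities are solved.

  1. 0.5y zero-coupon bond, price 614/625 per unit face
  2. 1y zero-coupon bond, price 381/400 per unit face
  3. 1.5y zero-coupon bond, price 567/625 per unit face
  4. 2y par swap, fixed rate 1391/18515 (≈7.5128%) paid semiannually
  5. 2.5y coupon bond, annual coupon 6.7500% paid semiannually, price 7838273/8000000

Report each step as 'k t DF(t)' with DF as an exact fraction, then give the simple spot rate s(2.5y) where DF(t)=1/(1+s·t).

1 1/2 614/625
2 1 381/400
3 3/2 567/625
4 2 8609/10000
5 5/2 8269/10000
s(2.5y) = (1/(8269/10000) − 1)/(5/2) = 3462/41345 ≈ 8.3734%

step 1 [0.5y] zero: DF = P = 614/625 ≈ 0.982400
step 2 [1y] zero: DF = P = 381/400 ≈ 0.952500
step 3 [1.5y] zero: DF = P = 567/625 ≈ 0.907200
step 4 [2y] swap r/2=1391/37030: DF=(1 − 1391/37030·(0.982400+0.952500+0.907200))/(1+1391/37030) = 8609/10000 ≈ 0.860900
step 5 [2.5y] bond c/2=27/800: DF=(7838273/8000000 − 27/800·(0.982400+0.952500+0.907200+0.860900))/(1+27/800) = 8269/10000 ≈ 0.826900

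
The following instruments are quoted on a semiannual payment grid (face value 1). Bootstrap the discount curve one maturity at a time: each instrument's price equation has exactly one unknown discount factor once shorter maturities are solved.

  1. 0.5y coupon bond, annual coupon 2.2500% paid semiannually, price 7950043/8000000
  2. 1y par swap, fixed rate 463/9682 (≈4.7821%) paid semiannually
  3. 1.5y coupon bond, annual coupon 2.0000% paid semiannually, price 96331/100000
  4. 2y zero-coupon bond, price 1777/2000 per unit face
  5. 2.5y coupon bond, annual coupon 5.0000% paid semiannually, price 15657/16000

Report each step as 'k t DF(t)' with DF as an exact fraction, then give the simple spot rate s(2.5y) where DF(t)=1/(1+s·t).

step 1 [0.5y] bond c/2=9/800: DF=(7950043/8000000 − 9/800·(0))/(1+9/800) = 9827/10000 ≈ 0.982700
step 2 [1y] swap r/2=463/19364: DF=(1 − 463/19364·(0.982700))/(1+463/19364) = 9537/10000 ≈ 0.953700
step 3 [1.5y] bond c/2=1/100: DF=(96331/100000 − 1/100·(0.982700+0.953700))/(1+1/100) = 4673/5000 ≈ 0.934600
step 4 [2y] zero: DF = P = 1777/2000 ≈ 0.888500
step 5 [2.5y] bond c/2=1/40: DF=(15657/16000 − 1/40·(0.982700+0.953700+0.934600+0.888500))/(1+1/40) = 863/1000 ≈ 0.863000

1 1/2 9827/10000
2 1 9537/10000
3 3/2 4673/5000
4 2 1777/2000
5 5/2 863/1000
s(2.5y) = (1/(863/1000) − 1)/(5/2) = 274/4315 ≈ 6.3499%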